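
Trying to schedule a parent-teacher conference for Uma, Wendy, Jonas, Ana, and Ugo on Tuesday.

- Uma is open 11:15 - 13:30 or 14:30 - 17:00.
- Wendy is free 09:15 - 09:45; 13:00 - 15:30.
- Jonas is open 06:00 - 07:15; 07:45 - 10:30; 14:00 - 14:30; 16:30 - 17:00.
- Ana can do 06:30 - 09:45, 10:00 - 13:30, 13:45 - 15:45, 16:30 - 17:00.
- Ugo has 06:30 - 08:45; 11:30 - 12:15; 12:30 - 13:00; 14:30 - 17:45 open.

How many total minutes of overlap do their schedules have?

Uma ∩ Wendy: 13:00-13:30, 14:30-15:30.
Uma ∩ Wendy ∩ Jonas: ∅.
Uma ∩ Wendy ∩ Jonas ∩ Ana: ∅.
Uma ∩ Wendy ∩ Jonas ∩ Ana ∩ Ugo: ∅.
There is no time when everyone is free.
There is no common window, so the total is 0 minutes.

0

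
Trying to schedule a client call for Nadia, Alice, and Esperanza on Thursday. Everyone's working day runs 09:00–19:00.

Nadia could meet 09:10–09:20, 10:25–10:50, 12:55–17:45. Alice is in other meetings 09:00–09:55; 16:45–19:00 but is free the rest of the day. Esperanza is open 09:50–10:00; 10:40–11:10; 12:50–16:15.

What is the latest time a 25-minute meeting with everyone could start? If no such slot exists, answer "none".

Nadia free: 09:10-09:20, 10:25-10:50, 12:55-17:45.
Alice free: 09:55-16:45 (invert busy blocks within the working day).
Esperanza free: 09:50-10:00, 10:40-11:10, 12:50-16:15.
Nadia ∩ Alice: 10:25-10:50, 12:55-16:45.
Nadia ∩ Alice ∩ Esperanza: 10:40-10:50, 12:55-16:15.
So the common availability across everyone is 10:40-10:50, 12:55-16:15.
The last common window of at least 25 minutes is 12:55-16:15; a 25-minute meeting can start as late as 15:50 and still end by 16:15.

15:50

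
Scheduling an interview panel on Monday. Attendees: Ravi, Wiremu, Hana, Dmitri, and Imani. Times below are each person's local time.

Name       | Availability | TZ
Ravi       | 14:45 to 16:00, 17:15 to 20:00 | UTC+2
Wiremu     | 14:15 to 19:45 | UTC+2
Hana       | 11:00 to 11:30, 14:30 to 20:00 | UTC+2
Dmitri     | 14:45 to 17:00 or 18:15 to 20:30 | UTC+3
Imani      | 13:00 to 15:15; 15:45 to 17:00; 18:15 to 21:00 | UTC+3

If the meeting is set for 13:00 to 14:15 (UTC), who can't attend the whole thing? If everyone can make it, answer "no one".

Ravi in UTC: 12:45-14:00, 15:15-18:00 (subtract 2h to convert from UTC+2).
Wiremu in UTC: 12:15-17:45 (subtract 2h to convert from UTC+2).
Hana in UTC: 09:00-09:30, 12:30-18:00 (subtract 2h to convert from UTC+2).
Dmitri in UTC: 11:45-14:00, 15:15-17:30 (subtract 3h to convert from UTC+3).
Imani in UTC: 10:00-12:15, 12:45-14:00, 15:15-18:00 (subtract 3h to convert from UTC+3).
Ravi: not fully free for 13:00-14:15. Wiremu: free for 13:00-14:15. Hana: free for 13:00-14:15. Dmitri: not fully free for 13:00-14:15. Imani: not fully free for 13:00-14:15.

Dmitri, Imani, Ravi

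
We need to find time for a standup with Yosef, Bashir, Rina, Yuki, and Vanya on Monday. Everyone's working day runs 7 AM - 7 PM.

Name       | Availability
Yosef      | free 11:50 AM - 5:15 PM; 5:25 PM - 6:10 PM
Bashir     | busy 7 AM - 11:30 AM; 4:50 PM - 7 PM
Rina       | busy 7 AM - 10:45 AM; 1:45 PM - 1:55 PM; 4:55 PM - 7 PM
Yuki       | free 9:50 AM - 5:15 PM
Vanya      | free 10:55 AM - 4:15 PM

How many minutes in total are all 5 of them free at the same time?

Yosef free: 11:50-17:15, 17:25-18:10.
Bashir free: 11:30-16:50 (invert busy blocks within the working day).
Rina free: 10:45-13:45, 13:55-16:55 (invert busy blocks within the working day).
Yuki free: 09:50-17:15.
Vanya free: 10:55-16:15.
Yosef ∩ Bashir: 11:50-16:50.
Yosef ∩ Bashir ∩ Rina: 11:50-13:45, 13:55-16:50.
Yosef ∩ Bashir ∩ Rina ∩ Yuki: 11:50-13:45, 13:55-16:50.
Yosef ∩ Bashir ∩ Rina ∩ Yuki ∩ Vanya: 11:50-13:45, 13:55-16:15.
Summing the common windows: 115 + 140 = 255 minutes.

255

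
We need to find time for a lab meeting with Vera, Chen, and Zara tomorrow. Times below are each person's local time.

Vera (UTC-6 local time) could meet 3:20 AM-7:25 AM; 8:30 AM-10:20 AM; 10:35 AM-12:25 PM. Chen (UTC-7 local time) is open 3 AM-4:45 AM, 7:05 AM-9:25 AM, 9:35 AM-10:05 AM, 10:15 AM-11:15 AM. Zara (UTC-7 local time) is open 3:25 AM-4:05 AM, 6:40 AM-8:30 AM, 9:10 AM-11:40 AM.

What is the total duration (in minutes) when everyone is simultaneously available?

200

Vera in UTC: 09:20-13:25, 14:30-16:20, 16:35-18:25 (add 6h to convert from UTC-6).
Chen in UTC: 10:00-11:45, 14:05-16:25, 16:35-17:05, 17:15-18:15 (add 7h to convert from UTC-7).
Zara in UTC: 10:25-11:05, 13:40-15:30, 16:10-18:40 (add 7h to convert from UTC-7).
Vera ∩ Chen: 10:00-11:45, 14:30-16:20, 16:35-17:05, 17:15-18:15.
Vera ∩ Chen ∩ Zara: 10:25-11:05, 14:30-15:30, 16:10-16:20, 16:35-17:05, 17:15-18:15.
Summing the common windows: 40 + 60 + 10 + 30 + 60 = 200 minutes.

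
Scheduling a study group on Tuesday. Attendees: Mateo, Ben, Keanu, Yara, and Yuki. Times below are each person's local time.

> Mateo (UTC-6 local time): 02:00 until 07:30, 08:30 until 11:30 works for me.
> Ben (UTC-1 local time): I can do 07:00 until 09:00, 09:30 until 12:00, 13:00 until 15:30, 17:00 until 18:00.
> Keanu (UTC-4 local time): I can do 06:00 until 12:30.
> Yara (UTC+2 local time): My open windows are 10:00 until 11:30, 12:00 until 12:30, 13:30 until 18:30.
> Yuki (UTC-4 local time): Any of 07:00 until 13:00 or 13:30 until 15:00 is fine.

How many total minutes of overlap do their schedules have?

Mateo in UTC: 08:00-13:30, 14:30-17:30 (add 6h to convert from UTC-6).
Ben in UTC: 08:00-10:00, 10:30-13:00, 14:00-16:30, 18:00-19:00 (add 1h to convert from UTC-1).
Keanu in UTC: 10:00-16:30 (add 4h to convert from UTC-4).
Yara in UTC: 08:00-09:30, 10:00-10:30, 11:30-16:30 (subtract 2h to convert from UTC+2).
Yuki in UTC: 11:00-17:00, 17:30-19:00 (add 4h to convert from UTC-4).
Mateo ∩ Ben: 08:00-10:00, 10:30-13:00, 14:30-16:30.
Mateo ∩ Ben ∩ Keanu: 10:30-13:00, 14:30-16:30.
Mateo ∩ Ben ∩ Keanu ∩ Yara: 11:30-13:00, 14:30-16:30.
Mateo ∩ Ben ∩ Keanu ∩ Yara ∩ Yuki: 11:30-13:00, 14:30-16:30.
Those are the intersection windows.
Summing the common windows: 90 + 120 = 210 minutes.

210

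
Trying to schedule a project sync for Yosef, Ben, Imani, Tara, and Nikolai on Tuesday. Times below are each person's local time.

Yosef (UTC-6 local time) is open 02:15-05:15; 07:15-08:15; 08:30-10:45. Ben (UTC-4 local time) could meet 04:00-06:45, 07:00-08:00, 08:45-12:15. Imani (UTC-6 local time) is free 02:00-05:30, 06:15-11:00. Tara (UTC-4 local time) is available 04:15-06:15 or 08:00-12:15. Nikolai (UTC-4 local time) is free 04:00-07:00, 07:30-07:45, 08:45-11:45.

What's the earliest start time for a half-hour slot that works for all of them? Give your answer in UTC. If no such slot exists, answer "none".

Yosef in UTC: 08:15-11:15, 13:15-14:15, 14:30-16:45 (add 6h to convert from UTC-6).
Ben in UTC: 08:00-10:45, 11:00-12:00, 12:45-16:15 (add 4h to convert from UTC-4).
Imani in UTC: 08:00-11:30, 12:15-17:00 (add 6h to convert from UTC-6).
Tara in UTC: 08:15-10:15, 12:00-16:15 (add 4h to convert from UTC-4).
Nikolai in UTC: 08:00-11:00, 11:30-11:45, 12:45-15:45 (add 4h to convert from UTC-4).
Yosef ∩ Ben: 08:15-10:45, 11:00-11:15, 13:15-14:15, 14:30-16:15.
Yosef ∩ Ben ∩ Imani: 08:15-10:45, 11:00-11:15, 13:15-14:15, 14:30-16:15.
Yosef ∩ Ben ∩ Imani ∩ Tara: 08:15-10:15, 13:15-14:15, 14:30-16:15.
Yosef ∩ Ben ∩ Imani ∩ Tara ∩ Nikolai: 08:15-10:15, 13:15-14:15, 14:30-15:45.
So the common availability across everyone is 08:15-10:15, 13:15-14:15, 14:30-15:45.
The first common window of at least 30 minutes is 08:15-10:15, so the earliest start is 08:15.

08:15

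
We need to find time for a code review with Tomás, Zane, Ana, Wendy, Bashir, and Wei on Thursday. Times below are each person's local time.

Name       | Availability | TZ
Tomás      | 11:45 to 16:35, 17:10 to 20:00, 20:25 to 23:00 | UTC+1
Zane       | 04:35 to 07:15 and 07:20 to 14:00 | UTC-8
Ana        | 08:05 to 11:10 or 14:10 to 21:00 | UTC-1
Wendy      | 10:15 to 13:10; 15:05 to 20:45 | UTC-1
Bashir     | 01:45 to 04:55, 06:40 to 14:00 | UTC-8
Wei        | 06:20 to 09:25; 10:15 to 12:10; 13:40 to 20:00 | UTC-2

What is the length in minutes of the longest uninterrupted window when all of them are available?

170

Tomás in UTC: 10:45-15:35, 16:10-19:00, 19:25-22:00 (subtract 1h to convert from UTC+1).
Zane in UTC: 12:35-15:15, 15:20-22:00 (add 8h to convert from UTC-8).
Ana in UTC: 09:05-12:10, 15:10-22:00 (add 1h to convert from UTC-1).
Wendy in UTC: 11:15-14:10, 16:05-21:45 (add 1h to convert from UTC-1).
Bashir in UTC: 09:45-12:55, 14:40-22:00 (add 8h to convert from UTC-8).
Wei in UTC: 08:20-11:25, 12:15-14:10, 15:40-22:00 (add 2h to convert from UTC-2).
Tomás ∩ Zane: 12:35-15:15, 15:20-15:35, 16:10-19:00, 19:25-22:00.
Tomás ∩ Zane ∩ Ana: 15:10-15:15, 15:20-15:35, 16:10-19:00, 19:25-22:00.
Tomás ∩ Zane ∩ Ana ∩ Wendy: 16:10-19:00, 19:25-21:45.
Tomás ∩ Zane ∩ Ana ∩ Wendy ∩ Bashir: 16:10-19:00, 19:25-21:45.
Tomás ∩ Zane ∩ Ana ∩ Wendy ∩ Bashir ∩ Wei: 16:10-19:00, 19:25-21:45.
The longest is 16:10-19:00 at 170 minutes.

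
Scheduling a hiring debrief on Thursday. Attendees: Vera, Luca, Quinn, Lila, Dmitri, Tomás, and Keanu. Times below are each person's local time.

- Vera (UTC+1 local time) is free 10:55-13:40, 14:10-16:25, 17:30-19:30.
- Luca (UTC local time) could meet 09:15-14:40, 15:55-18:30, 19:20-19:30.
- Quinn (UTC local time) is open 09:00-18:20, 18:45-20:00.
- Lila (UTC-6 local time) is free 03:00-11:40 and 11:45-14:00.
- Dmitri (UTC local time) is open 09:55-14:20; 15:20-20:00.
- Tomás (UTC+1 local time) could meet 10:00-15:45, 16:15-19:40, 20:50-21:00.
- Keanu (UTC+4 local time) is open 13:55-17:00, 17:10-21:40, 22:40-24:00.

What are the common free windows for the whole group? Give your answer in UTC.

Vera in UTC: 09:55-12:40, 13:10-15:25, 16:30-18:30 (subtract 1h to convert from UTC+1).
Luca in UTC: 09:15-14:40, 15:55-18:30, 19:20-19:30.
Quinn in UTC: 09:00-18:20, 18:45-20:00.
Lila in UTC: 09:00-17:40, 17:45-20:00 (add 6h to convert from UTC-6).
Dmitri in UTC: 09:55-14:20, 15:20-20:00.
Tomás in UTC: 09:00-14:45, 15:15-18:40, 19:50-20:00 (subtract 1h to convert from UTC+1).
Keanu in UTC: 09:55-13:00, 13:10-17:40, 18:40-20:00 (subtract 4h to convert from UTC+4).
Vera ∩ Luca: 09:55-12:40, 13:10-14:40, 16:30-18:30.
Vera ∩ Luca ∩ Quinn: 09:55-12:40, 13:10-14:40, 16:30-18:20.
Vera ∩ Luca ∩ Quinn ∩ Lila: 09:55-12:40, 13:10-14:40, 16:30-17:40, 17:45-18:20.
Vera ∩ Luca ∩ Quinn ∩ Lila ∩ Dmitri: 09:55-12:40, 13:10-14:20, 16:30-17:40, 17:45-18:20.
Vera ∩ Luca ∩ Quinn ∩ Lila ∩ Dmitri ∩ Tomás: 09:55-12:40, 13:10-14:20, 16:30-17:40, 17:45-18:20.
Vera ∩ Luca ∩ Quinn ∩ Lila ∩ Dmitri ∩ Tomás ∩ Keanu: 09:55-12:40, 13:10-14:20, 16:30-17:40.

09:55-12:40, 13:10-14:20, 16:30-17:40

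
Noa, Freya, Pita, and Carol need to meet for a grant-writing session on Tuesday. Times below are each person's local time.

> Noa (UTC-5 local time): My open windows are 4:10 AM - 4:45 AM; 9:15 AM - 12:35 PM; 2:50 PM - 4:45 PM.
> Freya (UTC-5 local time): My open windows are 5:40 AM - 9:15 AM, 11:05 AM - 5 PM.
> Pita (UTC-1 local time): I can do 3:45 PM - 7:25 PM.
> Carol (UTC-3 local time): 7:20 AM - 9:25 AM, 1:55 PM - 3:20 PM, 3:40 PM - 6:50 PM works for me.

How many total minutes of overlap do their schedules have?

75

Noa in UTC: 09:10-09:45, 14:15-17:35, 19:50-21:45 (add 5h to convert from UTC-5).
Freya in UTC: 10:40-14:15, 16:05-22:00 (add 5h to convert from UTC-5).
Pita in UTC: 16:45-20:25 (add 1h to convert from UTC-1).
Carol in UTC: 10:20-12:25, 16:55-18:20, 18:40-21:50 (add 3h to convert from UTC-3).
Noa ∩ Freya: 16:05-17:35, 19:50-21:45.
Noa ∩ Freya ∩ Pita: 16:45-17:35, 19:50-20:25.
Noa ∩ Freya ∩ Pita ∩ Carol: 16:55-17:35, 19:50-20:25.
Summing the common windows: 40 + 35 = 75 minutes.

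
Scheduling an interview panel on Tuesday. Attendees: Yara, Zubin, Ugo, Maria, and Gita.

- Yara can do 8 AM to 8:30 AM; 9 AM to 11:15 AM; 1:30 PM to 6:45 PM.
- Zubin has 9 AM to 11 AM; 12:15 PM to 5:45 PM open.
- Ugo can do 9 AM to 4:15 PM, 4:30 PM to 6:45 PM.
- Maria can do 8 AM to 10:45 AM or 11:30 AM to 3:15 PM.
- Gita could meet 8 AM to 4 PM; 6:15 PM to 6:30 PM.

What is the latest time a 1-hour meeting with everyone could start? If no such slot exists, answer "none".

Yara ∩ Zubin: 09:00-11:00, 13:30-17:45.
Yara ∩ Zubin ∩ Ugo: 09:00-11:00, 13:30-16:15, 16:30-17:45.
Yara ∩ Zubin ∩ Ugo ∩ Maria: 09:00-10:45, 13:30-15:15.
Yara ∩ Zubin ∩ Ugo ∩ Maria ∩ Gita: 09:00-10:45, 13:30-15:15.
The last common window of at least 60 minutes is 13:30-15:15; a 60-minute meeting can start as late as 14:15 and still end by 15:15.

14:15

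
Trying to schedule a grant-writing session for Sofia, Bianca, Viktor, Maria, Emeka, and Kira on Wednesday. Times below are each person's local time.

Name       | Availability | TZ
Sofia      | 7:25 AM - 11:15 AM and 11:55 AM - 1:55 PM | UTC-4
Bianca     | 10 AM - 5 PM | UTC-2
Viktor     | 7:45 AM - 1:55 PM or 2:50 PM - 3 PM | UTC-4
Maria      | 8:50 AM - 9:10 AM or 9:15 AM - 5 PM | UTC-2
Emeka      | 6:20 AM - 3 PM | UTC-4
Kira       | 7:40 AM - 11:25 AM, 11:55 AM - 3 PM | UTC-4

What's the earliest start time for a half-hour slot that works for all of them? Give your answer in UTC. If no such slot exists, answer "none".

12:00

Sofia in UTC: 11:25-15:15, 15:55-17:55 (add 4h to convert from UTC-4).
Bianca in UTC: 12:00-19:00 (add 2h to convert from UTC-2).
Viktor in UTC: 11:45-17:55, 18:50-19:00 (add 4h to convert from UTC-4).
Maria in UTC: 10:50-11:10, 11:15-19:00 (add 2h to convert from UTC-2).
Emeka in UTC: 10:20-19:00 (add 4h to convert from UTC-4).
Kira in UTC: 11:40-15:25, 15:55-19:00 (add 4h to convert from UTC-4).
Sofia ∩ Bianca: 12:00-15:15, 15:55-17:55.
Sofia ∩ Bianca ∩ Viktor: 12:00-15:15, 15:55-17:55.
Sofia ∩ Bianca ∩ Viktor ∩ Maria: 12:00-15:15, 15:55-17:55.
Sofia ∩ Bianca ∩ Viktor ∩ Maria ∩ Emeka: 12:00-15:15, 15:55-17:55.
Sofia ∩ Bianca ∩ Viktor ∩ Maria ∩ Emeka ∩ Kira: 12:00-15:15, 15:55-17:55.
The first common window of at least 30 minutes is 12:00-15:15, so the earliest start is 12:00.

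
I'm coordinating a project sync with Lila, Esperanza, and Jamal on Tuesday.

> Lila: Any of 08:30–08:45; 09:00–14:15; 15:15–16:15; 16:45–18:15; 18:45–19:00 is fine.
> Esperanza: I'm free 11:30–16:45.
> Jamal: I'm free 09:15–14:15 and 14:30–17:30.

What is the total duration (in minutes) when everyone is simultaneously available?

Lila ∩ Esperanza: 11:30-14:15, 15:15-16:15.
Lila ∩ Esperanza ∩ Jamal: 11:30-14:15, 15:15-16:15.
Summing the common windows: 165 + 60 = 225 minutes.

225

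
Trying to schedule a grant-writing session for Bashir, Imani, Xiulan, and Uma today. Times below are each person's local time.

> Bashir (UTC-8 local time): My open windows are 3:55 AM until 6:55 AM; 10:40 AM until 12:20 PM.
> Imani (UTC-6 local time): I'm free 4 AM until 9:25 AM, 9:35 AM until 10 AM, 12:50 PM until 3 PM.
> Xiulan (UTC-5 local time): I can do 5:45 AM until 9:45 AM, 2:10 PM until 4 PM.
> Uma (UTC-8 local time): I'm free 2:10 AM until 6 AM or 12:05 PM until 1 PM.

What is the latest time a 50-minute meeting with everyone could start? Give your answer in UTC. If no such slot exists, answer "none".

Bashir in UTC: 11:55-14:55, 18:40-20:20 (add 8h to convert from UTC-8).
Imani in UTC: 10:00-15:25, 15:35-16:00, 18:50-21:00 (add 6h to convert from UTC-6).
Xiulan in UTC: 10:45-14:45, 19:10-21:00 (add 5h to convert from UTC-5).
Uma in UTC: 10:10-14:00, 20:05-21:00 (add 8h to convert from UTC-8).
Bashir ∩ Imani: 11:55-14:55, 18:50-20:20.
Bashir ∩ Imani ∩ Xiulan: 11:55-14:45, 19:10-20:20.
Bashir ∩ Imani ∩ Xiulan ∩ Uma: 11:55-14:00, 20:05-20:20.
The last common window of at least 50 minutes is 11:55-14:00; a 50-minute meeting can start as late as 13:10 and still end by 14:00.

13:10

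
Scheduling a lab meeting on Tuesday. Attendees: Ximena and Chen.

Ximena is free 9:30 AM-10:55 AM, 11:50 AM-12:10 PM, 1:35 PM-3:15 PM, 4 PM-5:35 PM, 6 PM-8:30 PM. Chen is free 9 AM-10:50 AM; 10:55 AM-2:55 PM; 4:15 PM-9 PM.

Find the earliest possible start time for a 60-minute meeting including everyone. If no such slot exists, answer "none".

Ximena ∩ Chen: 09:30-10:50, 11:50-12:10, 13:35-14:55, 16:15-17:35, 18:00-20:30.
Those are the intersection windows.
The first common window of at least 60 minutes is 09:30-10:50, so the earliest start is 09:30.

09:30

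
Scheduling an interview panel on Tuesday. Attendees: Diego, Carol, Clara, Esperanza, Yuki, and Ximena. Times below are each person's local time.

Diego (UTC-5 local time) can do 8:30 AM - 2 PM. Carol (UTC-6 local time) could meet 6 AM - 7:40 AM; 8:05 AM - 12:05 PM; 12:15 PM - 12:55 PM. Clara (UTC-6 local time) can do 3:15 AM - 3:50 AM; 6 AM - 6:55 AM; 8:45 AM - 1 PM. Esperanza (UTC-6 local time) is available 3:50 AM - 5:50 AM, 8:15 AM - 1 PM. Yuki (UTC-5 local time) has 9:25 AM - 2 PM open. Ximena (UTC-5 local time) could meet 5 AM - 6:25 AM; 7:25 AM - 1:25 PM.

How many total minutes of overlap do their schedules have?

210

Diego in UTC: 13:30-19:00 (add 5h to convert from UTC-5).
Carol in UTC: 12:00-13:40, 14:05-18:05, 18:15-18:55 (add 6h to convert from UTC-6).
Clara in UTC: 09:15-09:50, 12:00-12:55, 14:45-19:00 (add 6h to convert from UTC-6).
Esperanza in UTC: 09:50-11:50, 14:15-19:00 (add 6h to convert from UTC-6).
Yuki in UTC: 14:25-19:00 (add 5h to convert from UTC-5).
Ximena in UTC: 10:00-11:25, 12:25-18:25 (add 5h to convert from UTC-5).
Diego ∩ Carol: 13:30-13:40, 14:05-18:05, 18:15-18:55.
Diego ∩ Carol ∩ Clara: 14:45-18:05, 18:15-18:55.
Diego ∩ Carol ∩ Clara ∩ Esperanza: 14:45-18:05, 18:15-18:55.
Diego ∩ Carol ∩ Clara ∩ Esperanza ∩ Yuki: 14:45-18:05, 18:15-18:55.
Diego ∩ Carol ∩ Clara ∩ Esperanza ∩ Yuki ∩ Ximena: 14:45-18:05, 18:15-18:25.
Summing the common windows: 200 + 10 = 210 minutes.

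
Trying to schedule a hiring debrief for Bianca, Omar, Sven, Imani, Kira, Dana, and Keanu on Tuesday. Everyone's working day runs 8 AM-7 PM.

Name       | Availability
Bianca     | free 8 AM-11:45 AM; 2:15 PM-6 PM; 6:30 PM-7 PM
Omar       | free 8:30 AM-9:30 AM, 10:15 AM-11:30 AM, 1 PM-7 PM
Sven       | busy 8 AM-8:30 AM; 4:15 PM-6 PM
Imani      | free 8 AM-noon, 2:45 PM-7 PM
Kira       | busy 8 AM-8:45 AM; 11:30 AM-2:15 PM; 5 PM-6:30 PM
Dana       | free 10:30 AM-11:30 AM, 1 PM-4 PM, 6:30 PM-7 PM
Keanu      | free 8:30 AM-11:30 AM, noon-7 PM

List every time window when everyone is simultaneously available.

Bianca free: 08:00-11:45, 14:15-18:00, 18:30-19:00.
Omar free: 08:30-09:30, 10:15-11:30, 13:00-19:00.
Sven free: 08:30-16:15, 18:00-19:00 (invert busy blocks within the working day).
Imani free: 08:00-12:00, 14:45-19:00.
Kira free: 08:45-11:30, 14:15-17:00, 18:30-19:00 (invert busy blocks within the working day).
Dana free: 10:30-11:30, 13:00-16:00, 18:30-19:00.
Keanu free: 08:30-11:30, 12:00-19:00.
Bianca ∩ Omar: 08:30-09:30, 10:15-11:30, 14:15-18:00, 18:30-19:00.
Bianca ∩ Omar ∩ Sven: 08:30-09:30, 10:15-11:30, 14:15-16:15, 18:30-19:00.
Bianca ∩ Omar ∩ Sven ∩ Imani: 08:30-09:30, 10:15-11:30, 14:45-16:15, 18:30-19:00.
Bianca ∩ Omar ∩ Sven ∩ Imani ∩ Kira: 08:45-09:30, 10:15-11:30, 14:45-16:15, 18:30-19:00.
Bianca ∩ Omar ∩ Sven ∩ Imani ∩ Kira ∩ Dana: 10:30-11:30, 14:45-16:00, 18:30-19:00.
Bianca ∩ Omar ∩ Sven ∩ Imani ∩ Kira ∩ Dana ∩ Keanu: 10:30-11:30, 14:45-16:00, 18:30-19:00.
Those are the intersection windows.

10:30-11:30, 14:45-16:00, 18:30-19:00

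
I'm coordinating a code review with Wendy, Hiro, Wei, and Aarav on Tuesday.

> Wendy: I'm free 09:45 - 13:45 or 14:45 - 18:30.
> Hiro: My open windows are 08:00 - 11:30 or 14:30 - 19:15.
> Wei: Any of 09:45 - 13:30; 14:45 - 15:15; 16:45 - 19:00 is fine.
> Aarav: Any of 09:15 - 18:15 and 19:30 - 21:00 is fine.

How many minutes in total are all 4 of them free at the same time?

225

Wendy ∩ Hiro: 09:45-11:30, 14:45-18:30.
Wendy ∩ Hiro ∩ Wei: 09:45-11:30, 14:45-15:15, 16:45-18:30.
Wendy ∩ Hiro ∩ Wei ∩ Aarav: 09:45-11:30, 14:45-15:15, 16:45-18:15.
Summing the common windows: 105 + 30 + 90 = 225 minutes.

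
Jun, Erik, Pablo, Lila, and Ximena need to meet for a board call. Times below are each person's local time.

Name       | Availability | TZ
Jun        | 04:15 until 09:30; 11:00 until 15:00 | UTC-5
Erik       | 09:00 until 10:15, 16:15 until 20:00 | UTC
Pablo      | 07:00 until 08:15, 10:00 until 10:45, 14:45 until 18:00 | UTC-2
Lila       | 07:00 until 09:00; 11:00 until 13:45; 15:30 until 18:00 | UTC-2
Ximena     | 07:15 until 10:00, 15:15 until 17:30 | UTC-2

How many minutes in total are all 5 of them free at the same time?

180

Jun in UTC: 09:15-14:30, 16:00-20:00 (add 5h to convert from UTC-5).
Erik in UTC: 09:00-10:15, 16:15-20:00.
Pablo in UTC: 09:00-10:15, 12:00-12:45, 16:45-20:00 (add 2h to convert from UTC-2).
Lila in UTC: 09:00-11:00, 13:00-15:45, 17:30-20:00 (add 2h to convert from UTC-2).
Ximena in UTC: 09:15-12:00, 17:15-19:30 (add 2h to convert from UTC-2).
Jun ∩ Erik: 09:15-10:15, 16:15-20:00.
Jun ∩ Erik ∩ Pablo: 09:15-10:15, 16:45-20:00.
Jun ∩ Erik ∩ Pablo ∩ Lila: 09:15-10:15, 17:30-20:00.
Jun ∩ Erik ∩ Pablo ∩ Lila ∩ Ximena: 09:15-10:15, 17:30-19:30.
Summing the common windows: 60 + 120 = 180 minutes.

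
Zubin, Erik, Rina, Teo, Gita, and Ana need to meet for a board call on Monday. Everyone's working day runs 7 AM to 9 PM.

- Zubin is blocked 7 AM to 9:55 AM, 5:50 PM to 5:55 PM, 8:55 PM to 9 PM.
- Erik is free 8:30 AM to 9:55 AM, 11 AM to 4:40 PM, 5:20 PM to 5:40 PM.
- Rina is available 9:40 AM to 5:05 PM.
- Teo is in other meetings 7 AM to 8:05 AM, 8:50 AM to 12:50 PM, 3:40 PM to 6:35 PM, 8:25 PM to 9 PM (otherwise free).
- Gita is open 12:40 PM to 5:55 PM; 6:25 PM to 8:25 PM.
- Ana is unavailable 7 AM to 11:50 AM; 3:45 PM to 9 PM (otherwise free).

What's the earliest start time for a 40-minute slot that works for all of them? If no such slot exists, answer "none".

Zubin free: 09:55-17:50, 17:55-20:55 (invert busy blocks within the working day).
Erik free: 08:30-09:55, 11:00-16:40, 17:20-17:40.
Rina free: 09:40-17:05.
Teo free: 08:05-08:50, 12:50-15:40, 18:35-20:25 (invert busy blocks within the working day).
Gita free: 12:40-17:55, 18:25-20:25.
Ana free: 11:50-15:45 (invert busy blocks within the working day).
Zubin ∩ Erik: 11:00-16:40, 17:20-17:40.
Zubin ∩ Erik ∩ Rina: 11:00-16:40.
Zubin ∩ Erik ∩ Rina ∩ Teo: 12:50-15:40.
Zubin ∩ Erik ∩ Rina ∩ Teo ∩ Gita: 12:50-15:40.
Zubin ∩ Erik ∩ Rina ∩ Teo ∩ Gita ∩ Ana: 12:50-15:40.
Those are the intersection windows.
The first common window of at least 40 minutes is 12:50-15:40, so the earliest start is 12:50.

12:50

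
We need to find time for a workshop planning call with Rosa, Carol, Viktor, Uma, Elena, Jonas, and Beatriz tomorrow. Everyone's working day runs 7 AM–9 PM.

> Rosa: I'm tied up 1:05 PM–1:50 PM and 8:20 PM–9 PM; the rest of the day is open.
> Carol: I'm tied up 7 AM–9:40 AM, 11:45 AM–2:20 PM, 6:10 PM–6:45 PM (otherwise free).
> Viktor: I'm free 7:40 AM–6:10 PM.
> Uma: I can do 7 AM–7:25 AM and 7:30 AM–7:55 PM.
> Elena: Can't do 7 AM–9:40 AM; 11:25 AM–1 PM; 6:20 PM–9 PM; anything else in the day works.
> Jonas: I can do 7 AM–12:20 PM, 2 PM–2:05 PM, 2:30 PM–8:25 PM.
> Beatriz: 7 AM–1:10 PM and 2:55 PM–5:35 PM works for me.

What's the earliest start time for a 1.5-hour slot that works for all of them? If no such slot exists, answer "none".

Rosa free: 07:00-13:05, 13:50-20:20 (invert busy blocks within the working day).
Carol free: 09:40-11:45, 14:20-18:10, 18:45-21:00 (invert busy blocks within the working day).
Viktor free: 07:40-18:10.
Uma free: 07:00-07:25, 07:30-19:55.
Elena free: 09:40-11:25, 13:00-18:20 (invert busy blocks within the working day).
Jonas free: 07:00-12:20, 14:00-14:05, 14:30-20:25.
Beatriz free: 07:00-13:10, 14:55-17:35.
Rosa ∩ Carol: 09:40-11:45, 14:20-18:10, 18:45-20:20.
Rosa ∩ Carol ∩ Viktor: 09:40-11:45, 14:20-18:10.
Rosa ∩ Carol ∩ Viktor ∩ Uma: 09:40-11:45, 14:20-18:10.
Rosa ∩ Carol ∩ Viktor ∩ Uma ∩ Elena: 09:40-11:25, 14:20-18:10.
Rosa ∩ Carol ∩ Viktor ∩ Uma ∩ Elena ∩ Jonas: 09:40-11:25, 14:30-18:10.
Rosa ∩ Carol ∩ Viktor ∩ Uma ∩ Elena ∩ Jonas ∩ Beatriz: 09:40-11:25, 14:55-17:35.
The first common window of at least 90 minutes is 09:40-11:25, so the earliest start is 09:40.

09:40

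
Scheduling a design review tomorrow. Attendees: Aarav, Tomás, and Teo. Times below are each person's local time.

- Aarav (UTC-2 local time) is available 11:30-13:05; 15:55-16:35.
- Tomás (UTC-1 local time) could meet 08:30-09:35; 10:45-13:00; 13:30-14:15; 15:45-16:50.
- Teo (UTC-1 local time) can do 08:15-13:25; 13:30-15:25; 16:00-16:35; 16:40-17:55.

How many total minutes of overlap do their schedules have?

65

Aarav in UTC: 13:30-15:05, 17:55-18:35 (add 2h to convert from UTC-2).
Tomás in UTC: 09:30-10:35, 11:45-14:00, 14:30-15:15, 16:45-17:50 (add 1h to convert from UTC-1).
Teo in UTC: 09:15-14:25, 14:30-16:25, 17:00-17:35, 17:40-18:55 (add 1h to convert from UTC-1).
Aarav ∩ Tomás: 13:30-14:00, 14:30-15:05.
Aarav ∩ Tomás ∩ Teo: 13:30-14:00, 14:30-15:05.
Those are the intersection windows.
Summing the common windows: 30 + 35 = 65 minutes.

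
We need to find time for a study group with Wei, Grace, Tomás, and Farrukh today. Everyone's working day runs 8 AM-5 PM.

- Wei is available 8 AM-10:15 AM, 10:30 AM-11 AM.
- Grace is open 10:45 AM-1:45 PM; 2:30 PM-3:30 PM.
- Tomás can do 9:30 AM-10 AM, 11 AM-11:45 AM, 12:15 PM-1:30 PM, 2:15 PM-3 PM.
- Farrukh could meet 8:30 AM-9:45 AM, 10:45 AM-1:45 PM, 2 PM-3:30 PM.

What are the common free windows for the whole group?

Wei ∩ Grace: 10:45-11:00.
Wei ∩ Grace ∩ Tomás: ∅.
Wei ∩ Grace ∩ Tomás ∩ Farrukh: ∅.
There is no time when everyone is free.

none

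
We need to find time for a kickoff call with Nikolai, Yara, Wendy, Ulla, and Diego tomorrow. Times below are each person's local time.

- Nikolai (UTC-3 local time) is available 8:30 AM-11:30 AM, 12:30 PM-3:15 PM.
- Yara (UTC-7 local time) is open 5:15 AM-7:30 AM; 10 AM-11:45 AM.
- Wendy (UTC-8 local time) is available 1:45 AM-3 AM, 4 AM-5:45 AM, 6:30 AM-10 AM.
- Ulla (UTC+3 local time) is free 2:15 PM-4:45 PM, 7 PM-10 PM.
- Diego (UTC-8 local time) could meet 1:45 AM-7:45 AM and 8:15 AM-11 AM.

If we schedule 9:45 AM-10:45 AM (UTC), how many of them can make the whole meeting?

2

Nikolai in UTC: 11:30-14:30, 15:30-18:15 (add 3h to convert from UTC-3).
Yara in UTC: 12:15-14:30, 17:00-18:45 (add 7h to convert from UTC-7).
Wendy in UTC: 09:45-11:00, 12:00-13:45, 14:30-18:00 (add 8h to convert from UTC-8).
Ulla in UTC: 11:15-13:45, 16:00-19:00 (subtract 3h to convert from UTC+3).
Diego in UTC: 09:45-15:45, 16:15-19:00 (add 8h to convert from UTC-8).
Wendy and Diego can make the full 09:45-10:45 slot — that's 2.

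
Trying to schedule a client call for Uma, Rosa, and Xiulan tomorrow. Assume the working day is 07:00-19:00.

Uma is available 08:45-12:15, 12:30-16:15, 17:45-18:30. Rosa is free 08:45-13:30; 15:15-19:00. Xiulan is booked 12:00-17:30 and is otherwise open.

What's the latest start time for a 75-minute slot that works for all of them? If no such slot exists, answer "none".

Uma free: 08:45-12:15, 12:30-16:15, 17:45-18:30.
Rosa free: 08:45-13:30, 15:15-19:00.
Xiulan free: 07:00-12:00, 17:30-19:00 (invert busy blocks within the working day).
Uma ∩ Rosa: 08:45-12:15, 12:30-13:30, 15:15-16:15, 17:45-18:30.
Uma ∩ Rosa ∩ Xiulan: 08:45-12:00, 17:45-18:30.
Those are the intersection windows.
The last common window of at least 75 minutes is 08:45-12:00; a 75-minute meeting can start as late as 10:45 and still end by 12:00.

10:45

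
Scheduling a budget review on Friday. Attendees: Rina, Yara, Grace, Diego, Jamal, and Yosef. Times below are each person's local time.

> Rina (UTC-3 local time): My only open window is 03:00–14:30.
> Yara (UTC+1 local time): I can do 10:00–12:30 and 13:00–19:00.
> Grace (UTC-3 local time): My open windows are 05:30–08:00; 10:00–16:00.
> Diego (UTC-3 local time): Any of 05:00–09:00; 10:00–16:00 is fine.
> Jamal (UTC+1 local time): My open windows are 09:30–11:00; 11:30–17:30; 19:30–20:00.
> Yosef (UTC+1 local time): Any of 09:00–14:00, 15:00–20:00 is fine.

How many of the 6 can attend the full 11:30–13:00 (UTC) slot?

Rina in UTC: 06:00-17:30 (add 3h to convert from UTC-3).
Yara in UTC: 09:00-11:30, 12:00-18:00 (subtract 1h to convert from UTC+1).
Grace in UTC: 08:30-11:00, 13:00-19:00 (add 3h to convert from UTC-3).
Diego in UTC: 08:00-12:00, 13:00-19:00 (add 3h to convert from UTC-3).
Jamal in UTC: 08:30-10:00, 10:30-16:30, 18:30-19:00 (subtract 1h to convert from UTC+1).
Yosef in UTC: 08:00-13:00, 14:00-19:00 (subtract 1h to convert from UTC+1).
Rina, Jamal, and Yosef can make the full 11:30-13:00 slot — that's 3.

3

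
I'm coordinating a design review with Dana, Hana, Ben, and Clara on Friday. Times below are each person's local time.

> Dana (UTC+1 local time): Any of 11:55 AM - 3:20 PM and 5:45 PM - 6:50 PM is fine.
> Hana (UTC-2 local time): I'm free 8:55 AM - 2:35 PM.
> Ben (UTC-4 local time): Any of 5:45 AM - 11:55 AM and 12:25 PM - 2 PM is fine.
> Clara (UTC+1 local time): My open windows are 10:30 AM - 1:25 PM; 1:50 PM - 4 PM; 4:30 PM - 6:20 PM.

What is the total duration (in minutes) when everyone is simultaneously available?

180

Dana in UTC: 10:55-14:20, 16:45-17:50 (subtract 1h to convert from UTC+1).
Hana in UTC: 10:55-16:35 (add 2h to convert from UTC-2).
Ben in UTC: 09:45-15:55, 16:25-18:00 (add 4h to convert from UTC-4).
Clara in UTC: 09:30-12:25, 12:50-15:00, 15:30-17:20 (subtract 1h to convert from UTC+1).
Dana ∩ Hana: 10:55-14:20.
Dana ∩ Hana ∩ Ben: 10:55-14:20.
Dana ∩ Hana ∩ Ben ∩ Clara: 10:55-12:25, 12:50-14:20.
Those are the intersection windows.
Summing the common windows: 90 + 90 = 180 minutes.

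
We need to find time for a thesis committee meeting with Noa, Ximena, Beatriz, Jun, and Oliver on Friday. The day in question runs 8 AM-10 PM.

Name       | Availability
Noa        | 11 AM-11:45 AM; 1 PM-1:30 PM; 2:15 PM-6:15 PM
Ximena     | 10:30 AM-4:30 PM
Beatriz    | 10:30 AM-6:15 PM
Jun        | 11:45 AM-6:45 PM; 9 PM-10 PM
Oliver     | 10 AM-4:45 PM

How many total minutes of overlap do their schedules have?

165

Noa ∩ Ximena: 11:00-11:45, 13:00-13:30, 14:15-16:30.
Noa ∩ Ximena ∩ Beatriz: 11:00-11:45, 13:00-13:30, 14:15-16:30.
Noa ∩ Ximena ∩ Beatriz ∩ Jun: 13:00-13:30, 14:15-16:30.
Noa ∩ Ximena ∩ Beatriz ∩ Jun ∩ Oliver: 13:00-13:30, 14:15-16:30.
Summing the common windows: 30 + 135 = 165 minutes.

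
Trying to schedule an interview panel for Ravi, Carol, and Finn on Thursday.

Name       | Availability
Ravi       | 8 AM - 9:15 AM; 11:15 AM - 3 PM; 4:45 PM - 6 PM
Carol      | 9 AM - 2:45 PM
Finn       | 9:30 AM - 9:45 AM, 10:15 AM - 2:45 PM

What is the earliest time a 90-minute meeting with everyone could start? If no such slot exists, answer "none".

11:15

Ravi ∩ Carol: 09:00-09:15, 11:15-14:45.
Ravi ∩ Carol ∩ Finn: 11:15-14:45.
So the common availability across everyone is 11:15-14:45.
The first common window of at least 90 minutes is 11:15-14:45, so the earliest start is 11:15.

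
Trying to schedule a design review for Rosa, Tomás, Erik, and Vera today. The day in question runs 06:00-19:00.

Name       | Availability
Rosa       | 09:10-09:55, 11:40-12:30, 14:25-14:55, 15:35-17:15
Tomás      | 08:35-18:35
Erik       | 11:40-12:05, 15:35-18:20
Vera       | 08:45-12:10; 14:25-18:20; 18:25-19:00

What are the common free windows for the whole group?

Rosa ∩ Tomás: 09:10-09:55, 11:40-12:30, 14:25-14:55, 15:35-17:15.
Rosa ∩ Tomás ∩ Erik: 11:40-12:05, 15:35-17:15.
Rosa ∩ Tomás ∩ Erik ∩ Vera: 11:40-12:05, 15:35-17:15.
Those are the intersection windows.

11:40-12:05, 15:35-17:15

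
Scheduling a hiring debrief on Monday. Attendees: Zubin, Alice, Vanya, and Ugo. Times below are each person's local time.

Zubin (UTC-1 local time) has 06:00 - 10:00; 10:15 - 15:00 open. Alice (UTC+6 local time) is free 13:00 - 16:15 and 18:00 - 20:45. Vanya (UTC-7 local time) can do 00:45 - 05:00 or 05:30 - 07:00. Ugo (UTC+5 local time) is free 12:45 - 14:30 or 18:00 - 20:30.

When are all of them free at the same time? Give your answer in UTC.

07:45-09:30, 13:00-14:00

Zubin in UTC: 07:00-11:00, 11:15-16:00 (add 1h to convert from UTC-1).
Alice in UTC: 07:00-10:15, 12:00-14:45 (subtract 6h to convert from UTC+6).
Vanya in UTC: 07:45-12:00, 12:30-14:00 (add 7h to convert from UTC-7).
Ugo in UTC: 07:45-09:30, 13:00-15:30 (subtract 5h to convert from UTC+5).
Zubin ∩ Alice: 07:00-10:15, 12:00-14:45.
Zubin ∩ Alice ∩ Vanya: 07:45-10:15, 12:30-14:00.
Zubin ∩ Alice ∩ Vanya ∩ Ugo: 07:45-09:30, 13:00-14:00.
So the common availability across everyone is 07:45-09:30, 13:00-14:00.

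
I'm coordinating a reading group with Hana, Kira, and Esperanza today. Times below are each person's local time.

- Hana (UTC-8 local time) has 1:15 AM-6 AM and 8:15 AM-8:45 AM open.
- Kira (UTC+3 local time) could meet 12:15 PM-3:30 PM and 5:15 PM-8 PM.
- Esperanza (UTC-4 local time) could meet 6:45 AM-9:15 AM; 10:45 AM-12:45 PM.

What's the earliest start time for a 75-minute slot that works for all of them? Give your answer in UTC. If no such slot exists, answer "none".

10:45

Hana in UTC: 09:15-14:00, 16:15-16:45 (add 8h to convert from UTC-8).
Kira in UTC: 09:15-12:30, 14:15-17:00 (subtract 3h to convert from UTC+3).
Esperanza in UTC: 10:45-13:15, 14:45-16:45 (add 4h to convert from UTC-4).
Hana ∩ Kira: 09:15-12:30, 16:15-16:45.
Hana ∩ Kira ∩ Esperanza: 10:45-12:30, 16:15-16:45.
Those are the intersection windows.
The first common window of at least 75 minutes is 10:45-12:30, so the earliest start is 10:45.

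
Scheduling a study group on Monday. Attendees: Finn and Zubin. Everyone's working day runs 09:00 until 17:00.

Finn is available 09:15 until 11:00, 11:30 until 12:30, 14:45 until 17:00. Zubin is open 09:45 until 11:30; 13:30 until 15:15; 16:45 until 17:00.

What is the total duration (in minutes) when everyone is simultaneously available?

Finn ∩ Zubin: 09:45-11:00, 14:45-15:15, 16:45-17:00.
Those are the intersection windows.
Summing the common windows: 75 + 30 + 15 = 120 minutes.

120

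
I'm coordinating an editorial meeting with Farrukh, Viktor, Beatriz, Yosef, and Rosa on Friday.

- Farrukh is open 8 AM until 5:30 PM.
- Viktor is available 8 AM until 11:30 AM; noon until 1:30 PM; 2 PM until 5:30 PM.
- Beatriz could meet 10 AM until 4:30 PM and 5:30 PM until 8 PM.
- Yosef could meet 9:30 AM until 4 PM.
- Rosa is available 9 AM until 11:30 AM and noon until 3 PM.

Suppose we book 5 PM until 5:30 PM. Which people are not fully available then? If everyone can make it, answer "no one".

Farrukh: free for 17:00-17:30. Viktor: free for 17:00-17:30. Beatriz: not fully free for 17:00-17:30. Yosef: not fully free for 17:00-17:30. Rosa: not fully free for 17:00-17:30.

Beatriz, Rosa, Yosef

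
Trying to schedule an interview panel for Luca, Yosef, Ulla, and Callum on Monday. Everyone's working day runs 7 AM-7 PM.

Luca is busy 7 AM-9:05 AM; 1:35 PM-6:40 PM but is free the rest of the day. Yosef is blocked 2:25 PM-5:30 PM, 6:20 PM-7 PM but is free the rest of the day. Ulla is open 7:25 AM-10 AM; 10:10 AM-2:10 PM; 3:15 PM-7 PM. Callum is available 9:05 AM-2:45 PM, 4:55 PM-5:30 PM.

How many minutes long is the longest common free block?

205

Luca free: 09:05-13:35, 18:40-19:00 (invert busy blocks within the working day).
Yosef free: 07:00-14:25, 17:30-18:20 (invert busy blocks within the working day).
Ulla free: 07:25-10:00, 10:10-14:10, 15:15-19:00.
Callum free: 09:05-14:45, 16:55-17:30.
Luca ∩ Yosef: 09:05-13:35.
Luca ∩ Yosef ∩ Ulla: 09:05-10:00, 10:10-13:35.
Luca ∩ Yosef ∩ Ulla ∩ Callum: 09:05-10:00, 10:10-13:35.
The longest is 10:10-13:35 at 205 minutes.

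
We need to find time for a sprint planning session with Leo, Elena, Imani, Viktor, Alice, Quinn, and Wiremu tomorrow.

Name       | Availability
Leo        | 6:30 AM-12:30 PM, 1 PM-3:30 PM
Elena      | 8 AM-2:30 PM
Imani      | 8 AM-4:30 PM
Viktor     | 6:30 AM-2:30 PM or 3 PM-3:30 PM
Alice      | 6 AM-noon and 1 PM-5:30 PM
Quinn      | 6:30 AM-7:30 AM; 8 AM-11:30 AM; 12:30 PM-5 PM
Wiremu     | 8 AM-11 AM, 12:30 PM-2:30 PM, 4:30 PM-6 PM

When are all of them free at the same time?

08:00-11:00, 13:00-14:30

Leo ∩ Elena: 08:00-12:30, 13:00-14:30.
Leo ∩ Elena ∩ Imani: 08:00-12:30, 13:00-14:30.
Leo ∩ Elena ∩ Imani ∩ Viktor: 08:00-12:30, 13:00-14:30.
Leo ∩ Elena ∩ Imani ∩ Viktor ∩ Alice: 08:00-12:00, 13:00-14:30.
Leo ∩ Elena ∩ Imani ∩ Viktor ∩ Alice ∩ Quinn: 08:00-11:30, 13:00-14:30.
Leo ∩ Elena ∩ Imani ∩ Viktor ∩ Alice ∩ Quinn ∩ Wiremu: 08:00-11:00, 13:00-14:30.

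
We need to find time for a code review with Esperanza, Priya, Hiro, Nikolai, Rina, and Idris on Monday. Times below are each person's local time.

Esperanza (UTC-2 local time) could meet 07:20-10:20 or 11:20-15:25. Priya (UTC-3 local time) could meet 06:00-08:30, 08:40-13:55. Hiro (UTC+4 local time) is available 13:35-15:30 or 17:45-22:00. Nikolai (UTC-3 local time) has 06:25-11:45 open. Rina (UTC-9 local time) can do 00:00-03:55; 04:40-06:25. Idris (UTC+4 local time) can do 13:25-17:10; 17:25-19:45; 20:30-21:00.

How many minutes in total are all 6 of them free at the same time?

Esperanza in UTC: 09:20-12:20, 13:20-17:25 (add 2h to convert from UTC-2).
Priya in UTC: 09:00-11:30, 11:40-16:55 (add 3h to convert from UTC-3).
Hiro in UTC: 09:35-11:30, 13:45-18:00 (subtract 4h to convert from UTC+4).
Nikolai in UTC: 09:25-14:45 (add 3h to convert from UTC-3).
Rina in UTC: 09:00-12:55, 13:40-15:25 (add 9h to convert from UTC-9).
Idris in UTC: 09:25-13:10, 13:25-15:45, 16:30-17:00 (subtract 4h to convert from UTC+4).
Esperanza ∩ Priya: 09:20-11:30, 11:40-12:20, 13:20-16:55.
Esperanza ∩ Priya ∩ Hiro: 09:35-11:30, 13:45-16:55.
Esperanza ∩ Priya ∩ Hiro ∩ Nikolai: 09:35-11:30, 13:45-14:45.
Esperanza ∩ Priya ∩ Hiro ∩ Nikolai ∩ Rina: 09:35-11:30, 13:45-14:45.
Esperanza ∩ Priya ∩ Hiro ∩ Nikolai ∩ Rina ∩ Idris: 09:35-11:30, 13:45-14:45.
Summing the common windows: 115 + 60 = 175 minutes.

175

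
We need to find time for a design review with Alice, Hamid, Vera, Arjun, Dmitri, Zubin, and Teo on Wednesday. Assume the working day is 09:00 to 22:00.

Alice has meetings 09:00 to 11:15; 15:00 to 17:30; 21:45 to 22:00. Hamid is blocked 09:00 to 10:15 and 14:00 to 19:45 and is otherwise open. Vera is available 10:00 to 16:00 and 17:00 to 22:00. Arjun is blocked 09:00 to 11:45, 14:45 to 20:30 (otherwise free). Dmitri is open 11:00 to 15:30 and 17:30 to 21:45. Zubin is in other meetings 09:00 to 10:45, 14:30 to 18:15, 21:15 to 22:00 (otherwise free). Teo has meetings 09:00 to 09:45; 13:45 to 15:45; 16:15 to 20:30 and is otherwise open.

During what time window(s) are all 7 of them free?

11:45-13:45, 20:30-21:15

Alice free: 11:15-15:00, 17:30-21:45 (invert busy blocks within the working day).
Hamid free: 10:15-14:00, 19:45-22:00 (invert busy blocks within the working day).
Vera free: 10:00-16:00, 17:00-22:00.
Arjun free: 11:45-14:45, 20:30-22:00 (invert busy blocks within the working day).
Dmitri free: 11:00-15:30, 17:30-21:45.
Zubin free: 10:45-14:30, 18:15-21:15 (invert busy blocks within the working day).
Teo free: 09:45-13:45, 15:45-16:15, 20:30-22:00 (invert busy blocks within the working day).
Alice ∩ Hamid: 11:15-14:00, 19:45-21:45.
Alice ∩ Hamid ∩ Vera: 11:15-14:00, 19:45-21:45.
Alice ∩ Hamid ∩ Vera ∩ Arjun: 11:45-14:00, 20:30-21:45.
Alice ∩ Hamid ∩ Vera ∩ Arjun ∩ Dmitri: 11:45-14:00, 20:30-21:45.
Alice ∩ Hamid ∩ Vera ∩ Arjun ∩ Dmitri ∩ Zubin: 11:45-14:00, 20:30-21:15.
Alice ∩ Hamid ∩ Vera ∩ Arjun ∩ Dmitri ∩ Zubin ∩ Teo: 11:45-13:45, 20:30-21:15.
Those are the intersection windows.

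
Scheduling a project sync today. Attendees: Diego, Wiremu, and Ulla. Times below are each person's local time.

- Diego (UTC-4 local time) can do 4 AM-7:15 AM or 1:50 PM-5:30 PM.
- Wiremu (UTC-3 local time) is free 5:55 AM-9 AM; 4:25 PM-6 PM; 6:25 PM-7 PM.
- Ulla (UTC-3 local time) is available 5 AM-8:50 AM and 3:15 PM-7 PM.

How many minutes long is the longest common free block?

140

Diego in UTC: 08:00-11:15, 17:50-21:30 (add 4h to convert from UTC-4).
Wiremu in UTC: 08:55-12:00, 19:25-21:00, 21:25-22:00 (add 3h to convert from UTC-3).
Ulla in UTC: 08:00-11:50, 18:15-22:00 (add 3h to convert from UTC-3).
Diego ∩ Wiremu: 08:55-11:15, 19:25-21:00, 21:25-21:30.
Diego ∩ Wiremu ∩ Ulla: 08:55-11:15, 19:25-21:00, 21:25-21:30.
The longest is 08:55-11:15 at 140 minutes.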